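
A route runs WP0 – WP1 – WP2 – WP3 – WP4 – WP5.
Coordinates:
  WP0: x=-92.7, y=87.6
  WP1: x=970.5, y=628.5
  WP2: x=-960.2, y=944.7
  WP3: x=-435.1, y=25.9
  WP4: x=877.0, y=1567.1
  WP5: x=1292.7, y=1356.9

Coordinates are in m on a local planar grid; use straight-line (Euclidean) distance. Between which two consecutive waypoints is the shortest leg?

WP4–WP5

Leg distances:
WP0→WP1: 1192.9 m
WP1→WP2: 1956.4 m
WP2→WP3: 1058.3 m
WP3→WP4: 2024.1 m
WP4→WP5: 465.8 m
The shortest leg is WP4–WP5 at 465.8 m.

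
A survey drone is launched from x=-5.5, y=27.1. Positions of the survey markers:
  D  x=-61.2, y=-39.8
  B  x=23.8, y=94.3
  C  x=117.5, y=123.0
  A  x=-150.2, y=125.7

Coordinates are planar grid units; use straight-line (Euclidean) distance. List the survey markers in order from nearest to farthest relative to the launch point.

B, D, C, A

Computing each straight-line distance from x=-5.5, y=27.1:
B x=23.8, y=94.3: 73.3
D x=-61.2, y=-39.8: 87.1
C x=117.5, y=123.0: 156.0
A x=-150.2, y=125.7: 175.1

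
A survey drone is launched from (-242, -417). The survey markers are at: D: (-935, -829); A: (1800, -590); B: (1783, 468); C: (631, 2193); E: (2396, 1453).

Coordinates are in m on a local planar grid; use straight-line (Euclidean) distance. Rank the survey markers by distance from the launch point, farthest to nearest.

E, C, B, A, D

Distance from the launch point at (-242, -417) to each:
E (2396, 1453): 3233.6 m
C (631, 2193): 2752.1 m
B (1783, 468): 2209.9 m
A (1800, -590): 2049.3 m
D (-935, -829): 806.2 m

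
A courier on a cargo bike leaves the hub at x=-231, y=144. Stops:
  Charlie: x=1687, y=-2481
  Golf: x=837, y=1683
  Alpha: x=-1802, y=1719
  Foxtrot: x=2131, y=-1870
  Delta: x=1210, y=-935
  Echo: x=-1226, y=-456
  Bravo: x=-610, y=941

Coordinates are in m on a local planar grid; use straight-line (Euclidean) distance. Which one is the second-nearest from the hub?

Echo

Distances from the hub (x=-231, y=144):
Bravo: 882.5 m
Echo: 1161.9 m
Delta: 1800.2 m
Golf: 1873.3 m
Alpha: 2224.6 m
Foxtrot: 3104.1 m
Charlie: 3251.1 m
The second-nearest is Echo at 1161.9 m.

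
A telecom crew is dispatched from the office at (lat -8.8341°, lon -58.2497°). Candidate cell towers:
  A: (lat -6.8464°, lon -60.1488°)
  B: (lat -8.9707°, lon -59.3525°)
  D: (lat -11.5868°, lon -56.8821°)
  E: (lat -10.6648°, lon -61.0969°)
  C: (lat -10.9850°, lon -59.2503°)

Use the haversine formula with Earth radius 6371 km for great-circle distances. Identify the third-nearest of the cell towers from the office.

A

Distance to each, sorted:
B: 122.1 km
C: 263.1 km
A: 304.3 km
D: 340.7 km
E: 372.5 km
The third-nearest is A at 304.3 km.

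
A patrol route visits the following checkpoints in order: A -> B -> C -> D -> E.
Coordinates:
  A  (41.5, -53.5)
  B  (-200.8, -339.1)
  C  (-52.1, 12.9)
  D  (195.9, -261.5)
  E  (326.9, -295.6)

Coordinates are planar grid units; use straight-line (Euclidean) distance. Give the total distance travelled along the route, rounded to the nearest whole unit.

1262

Leg distances:
A→B: 374.5  (cumulative 374.5)
B→C: 382.1  (cumulative 756.7)
C→D: 369.9  (cumulative 1126.5)
D→E: 135.4  (cumulative 1261.9)
Total route length ≈ 1262.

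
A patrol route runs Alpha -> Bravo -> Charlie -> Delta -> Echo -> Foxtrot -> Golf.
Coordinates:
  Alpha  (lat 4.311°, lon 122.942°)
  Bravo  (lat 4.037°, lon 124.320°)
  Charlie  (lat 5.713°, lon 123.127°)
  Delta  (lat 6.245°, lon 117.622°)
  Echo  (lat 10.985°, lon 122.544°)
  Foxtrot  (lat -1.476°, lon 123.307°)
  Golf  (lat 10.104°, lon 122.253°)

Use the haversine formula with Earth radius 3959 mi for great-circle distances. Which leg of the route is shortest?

Leg distances:
Alpha→Bravo: 96.8 mi
Bravo→Charlie: 142.0 mi
Charlie→Delta: 380.1 mi
Delta→Echo: 469.3 mi
Echo→Foxtrot: 862.6 mi
Foxtrot→Golf: 803.4 mi
The shortest leg is Alpha–Bravo at 96.8 mi.

Alpha–Bravo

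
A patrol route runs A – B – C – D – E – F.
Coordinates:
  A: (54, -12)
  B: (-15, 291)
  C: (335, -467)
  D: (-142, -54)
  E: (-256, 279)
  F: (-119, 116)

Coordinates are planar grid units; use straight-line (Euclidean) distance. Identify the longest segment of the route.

B–C

Leg distances:
A→B: 310.8
B→C: 834.9
C→D: 631.0
D→E: 352.0
E→F: 212.9
The longest leg is B–C at 834.9.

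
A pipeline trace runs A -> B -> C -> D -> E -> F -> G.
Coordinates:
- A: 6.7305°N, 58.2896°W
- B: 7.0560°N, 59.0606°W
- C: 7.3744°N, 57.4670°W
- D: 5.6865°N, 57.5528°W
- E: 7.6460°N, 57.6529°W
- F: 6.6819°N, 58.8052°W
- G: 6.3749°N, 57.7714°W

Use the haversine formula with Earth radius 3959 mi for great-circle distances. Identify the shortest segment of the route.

A–B

Leg distances:
A→B: 57.5 mi
B→C: 111.4 mi
C→D: 116.8 mi
D→E: 135.6 mi
E→F: 103.3 mi
F→G: 74.1 mi
The shortest leg is A–B at 57.5 mi.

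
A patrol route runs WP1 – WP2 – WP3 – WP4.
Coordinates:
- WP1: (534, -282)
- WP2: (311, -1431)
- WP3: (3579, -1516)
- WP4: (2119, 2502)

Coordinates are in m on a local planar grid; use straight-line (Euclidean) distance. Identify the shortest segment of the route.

Leg distances:
WP1→WP2: 1170.4 m
WP2→WP3: 3269.1 m
WP3→WP4: 4275.0 m
The shortest leg is WP1–WP2 at 1170.4 m.

WP1–WP2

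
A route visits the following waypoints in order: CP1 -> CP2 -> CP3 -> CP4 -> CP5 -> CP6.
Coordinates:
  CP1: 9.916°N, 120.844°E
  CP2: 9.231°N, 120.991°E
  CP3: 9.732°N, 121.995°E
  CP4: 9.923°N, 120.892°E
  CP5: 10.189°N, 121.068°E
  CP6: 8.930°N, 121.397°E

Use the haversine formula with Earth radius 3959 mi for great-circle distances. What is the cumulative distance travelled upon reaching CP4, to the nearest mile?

201 mi

Leg distances:
CP1→CP2: 48.4 mi  (cumulative 48.4 mi)
CP2→CP3: 76.7 mi  (cumulative 125.1 mi)
CP3→CP4: 76.2 mi  (cumulative 201.3 mi)
Cumulative distance at CP4 ≈ 201 mi.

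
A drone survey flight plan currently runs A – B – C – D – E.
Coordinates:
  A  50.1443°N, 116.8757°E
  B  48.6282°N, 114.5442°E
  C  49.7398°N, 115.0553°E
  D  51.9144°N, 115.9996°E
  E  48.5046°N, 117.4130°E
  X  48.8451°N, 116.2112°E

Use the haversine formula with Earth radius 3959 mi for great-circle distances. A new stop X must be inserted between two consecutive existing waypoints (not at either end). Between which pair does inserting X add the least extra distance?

Added distance for inserting X between each consecutive pair:
A–B: 23.8 mi
B–C: 78.1 mi
C–D: 137.3 mi
D–E: 28.2 mi
Smallest added distance is 23.8 mi, inserting between A and B.

between A and B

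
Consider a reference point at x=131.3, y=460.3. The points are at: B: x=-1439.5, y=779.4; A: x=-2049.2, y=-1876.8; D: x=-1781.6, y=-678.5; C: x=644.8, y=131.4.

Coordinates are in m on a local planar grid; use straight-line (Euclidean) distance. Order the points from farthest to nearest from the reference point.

A, D, B, C

Distances from the reference point:
A x=-2049.2, y=-1876.8: 3196.3 m
D x=-1781.6, y=-678.5: 2226.2 m
B x=-1439.5, y=779.4: 1602.9 m
C x=644.8, y=131.4: 609.8 m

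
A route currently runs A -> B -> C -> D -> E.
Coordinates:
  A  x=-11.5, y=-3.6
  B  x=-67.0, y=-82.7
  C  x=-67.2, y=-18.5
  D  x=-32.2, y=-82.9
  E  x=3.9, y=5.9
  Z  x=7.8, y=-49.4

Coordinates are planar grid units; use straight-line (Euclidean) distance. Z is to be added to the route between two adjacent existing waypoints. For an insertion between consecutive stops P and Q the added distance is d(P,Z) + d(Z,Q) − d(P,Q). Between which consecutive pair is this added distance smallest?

between D and E

Added distance for inserting Z between each consecutive pair:
A–B: 34.9
B–C: 98.8
C–D: 60.0
D–E: 11.8
Smallest added distance is 11.8, inserting between D and E.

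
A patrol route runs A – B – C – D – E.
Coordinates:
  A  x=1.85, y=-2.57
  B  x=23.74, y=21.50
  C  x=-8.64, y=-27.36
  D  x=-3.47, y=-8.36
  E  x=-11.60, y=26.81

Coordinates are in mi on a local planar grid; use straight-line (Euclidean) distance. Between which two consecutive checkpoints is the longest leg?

Leg distances:
A→B: 32.5 mi
B→C: 58.6 mi
C→D: 19.7 mi
D→E: 36.1 mi
The longest leg is B–C at 58.6 mi.

B–C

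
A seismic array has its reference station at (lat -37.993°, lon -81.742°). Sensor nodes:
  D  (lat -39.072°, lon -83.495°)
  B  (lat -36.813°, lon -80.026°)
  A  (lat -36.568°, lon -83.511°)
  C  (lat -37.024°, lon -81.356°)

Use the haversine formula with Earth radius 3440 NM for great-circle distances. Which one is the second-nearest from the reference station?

Distances from the reference station ((lat -37.993°, lon -81.742°)):
C: 61.0 NM
D: 104.8 NM
B: 108.2 NM
A: 120.3 NM
The second-nearest is D at 104.8 NM.

D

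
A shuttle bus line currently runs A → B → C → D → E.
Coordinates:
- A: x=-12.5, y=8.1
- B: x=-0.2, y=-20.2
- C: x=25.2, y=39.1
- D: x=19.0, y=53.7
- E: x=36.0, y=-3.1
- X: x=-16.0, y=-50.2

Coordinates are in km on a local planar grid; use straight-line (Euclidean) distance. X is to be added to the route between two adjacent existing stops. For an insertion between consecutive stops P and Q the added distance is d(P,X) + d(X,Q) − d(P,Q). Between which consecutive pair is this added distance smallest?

between A and B

Added distance for inserting X between each consecutive pair:
A–B: 61.5 km
B–C: 67.7 km
C–D: 192.1 km
D–E: 120.5 km
Smallest added distance is 61.5 km, inserting between A and B.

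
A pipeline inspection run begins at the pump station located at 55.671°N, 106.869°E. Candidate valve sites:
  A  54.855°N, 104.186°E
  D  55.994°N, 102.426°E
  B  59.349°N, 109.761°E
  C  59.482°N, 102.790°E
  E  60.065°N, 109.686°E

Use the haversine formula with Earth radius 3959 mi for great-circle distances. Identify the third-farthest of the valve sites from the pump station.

Distances from the pump station (55.671°N, 106.869°E):
E: 320.7 mi
C: 303.5 mi
B: 275.8 mi
D: 173.8 mi
A: 119.7 mi
The third-farthest is B at 275.8 mi.

B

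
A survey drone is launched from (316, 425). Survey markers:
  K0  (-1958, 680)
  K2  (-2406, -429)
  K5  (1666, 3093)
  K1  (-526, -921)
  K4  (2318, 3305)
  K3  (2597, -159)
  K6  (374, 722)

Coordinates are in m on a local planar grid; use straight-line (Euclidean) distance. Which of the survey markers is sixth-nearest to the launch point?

Distances from the launch point ((316, 425)):
K6: 302.6 m
K1: 1587.7 m
K0: 2288.3 m
K3: 2354.6 m
K2: 2852.8 m
K5: 2990.1 m
K4: 3507.5 m
The sixth-nearest is K5 at 2990.1 m.

K5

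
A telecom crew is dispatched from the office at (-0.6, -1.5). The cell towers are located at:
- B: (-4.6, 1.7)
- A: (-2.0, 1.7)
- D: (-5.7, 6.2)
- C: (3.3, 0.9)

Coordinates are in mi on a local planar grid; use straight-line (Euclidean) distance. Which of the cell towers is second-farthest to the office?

B

Distance to each, sorted:
D: 9.2 mi
B: 5.1 mi
C: 4.6 mi
A: 3.5 mi
The second-farthest is B at 5.1 mi.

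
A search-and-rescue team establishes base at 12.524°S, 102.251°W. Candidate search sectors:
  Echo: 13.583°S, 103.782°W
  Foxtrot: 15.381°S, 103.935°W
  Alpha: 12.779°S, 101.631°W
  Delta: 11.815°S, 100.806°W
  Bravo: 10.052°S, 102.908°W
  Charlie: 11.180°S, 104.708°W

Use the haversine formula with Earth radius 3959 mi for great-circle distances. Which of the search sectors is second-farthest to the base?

Distance to each, sorted:
Foxtrot: 227.4 mi
Charlie: 190.3 mi
Bravo: 176.5 mi
Echo: 126.4 mi
Delta: 109.2 mi
Alpha: 45.4 mi
The second-farthest is Charlie at 190.3 mi.

Charlie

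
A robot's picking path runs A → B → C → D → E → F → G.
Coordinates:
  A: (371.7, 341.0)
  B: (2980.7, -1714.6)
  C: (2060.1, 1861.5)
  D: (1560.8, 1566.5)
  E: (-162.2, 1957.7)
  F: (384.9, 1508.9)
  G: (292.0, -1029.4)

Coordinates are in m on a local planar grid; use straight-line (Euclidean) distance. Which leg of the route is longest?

Leg distances:
A→B: 3321.5 m
B→C: 3692.7 m
C→D: 579.9 m
D→E: 1766.9 m
E→F: 707.6 m
F→G: 2540.0 m
The longest leg is B–C at 3692.7 m.

B–C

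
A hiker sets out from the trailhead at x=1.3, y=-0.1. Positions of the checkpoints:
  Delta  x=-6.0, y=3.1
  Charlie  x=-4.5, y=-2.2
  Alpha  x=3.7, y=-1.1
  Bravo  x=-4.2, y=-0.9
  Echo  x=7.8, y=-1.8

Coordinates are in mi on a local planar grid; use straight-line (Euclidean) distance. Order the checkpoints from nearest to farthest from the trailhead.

Distance from the trailhead at x=1.3, y=-0.1 to each:
Alpha x=3.7, y=-1.1: 2.6 mi
Bravo x=-4.2, y=-0.9: 5.6 mi
Charlie x=-4.5, y=-2.2: 6.2 mi
Echo x=7.8, y=-1.8: 6.7 mi
Delta x=-6.0, y=3.1: 8.0 mi

Alpha, Bravo, Charlie, Echo, Delta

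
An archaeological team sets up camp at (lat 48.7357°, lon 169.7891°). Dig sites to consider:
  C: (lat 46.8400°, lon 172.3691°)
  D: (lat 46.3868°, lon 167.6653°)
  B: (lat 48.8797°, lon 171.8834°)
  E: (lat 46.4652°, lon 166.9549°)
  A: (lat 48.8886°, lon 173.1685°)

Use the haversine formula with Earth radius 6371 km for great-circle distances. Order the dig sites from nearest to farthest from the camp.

Distance from the camp at (lat 48.7357°, lon 169.7891°) to each:
B (lat 48.8797°, lon 171.8834°): 154.2 km
A (lat 48.8886°, lon 173.1685°): 248.0 km
C (lat 46.8400°, lon 172.3691°): 285.6 km
D (lat 46.3868°, lon 167.6653°): 305.9 km
E (lat 46.4652°, lon 166.9549°): 329.9 km

B, A, C, D, E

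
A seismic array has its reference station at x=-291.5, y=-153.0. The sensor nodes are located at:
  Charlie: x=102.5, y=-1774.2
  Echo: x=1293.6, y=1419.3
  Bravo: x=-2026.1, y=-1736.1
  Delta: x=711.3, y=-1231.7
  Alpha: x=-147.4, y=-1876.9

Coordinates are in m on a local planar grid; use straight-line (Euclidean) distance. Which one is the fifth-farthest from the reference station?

Delta

Distances from the reference station (x=-291.5, y=-153.0):
Bravo: 2348.4 m
Echo: 2232.6 m
Alpha: 1729.9 m
Charlie: 1668.4 m
Delta: 1472.8 m
The fifth-farthest is Delta at 1472.8 m.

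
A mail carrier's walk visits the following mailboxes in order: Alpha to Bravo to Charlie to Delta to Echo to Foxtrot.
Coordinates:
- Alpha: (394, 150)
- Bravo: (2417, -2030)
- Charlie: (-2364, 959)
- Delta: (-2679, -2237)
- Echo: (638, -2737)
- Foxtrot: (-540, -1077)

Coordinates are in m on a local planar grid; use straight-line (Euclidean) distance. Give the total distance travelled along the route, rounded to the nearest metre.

Leg distances:
Alpha→Bravo: 2974.0 m  (cumulative 2974.0 m)
Bravo→Charlie: 5638.4 m  (cumulative 8612.5 m)
Charlie→Delta: 3211.5 m  (cumulative 11824.0 m)
Delta→Echo: 3354.5 m  (cumulative 15178.4 m)
Echo→Foxtrot: 2035.5 m  (cumulative 17214.0 m)
Total route length ≈ 17214 m.

17214 m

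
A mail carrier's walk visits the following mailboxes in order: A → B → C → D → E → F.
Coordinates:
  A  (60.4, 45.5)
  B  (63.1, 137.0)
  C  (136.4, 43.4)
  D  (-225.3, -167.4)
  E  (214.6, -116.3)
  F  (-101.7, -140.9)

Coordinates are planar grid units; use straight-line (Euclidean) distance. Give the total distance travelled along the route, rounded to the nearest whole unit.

Leg distances:
A→B: 91.5  (cumulative 91.5)
B→C: 118.9  (cumulative 210.4)
C→D: 418.6  (cumulative 629.1)
D→E: 442.9  (cumulative 1071.9)
E→F: 317.3  (cumulative 1389.2)
Total route length ≈ 1389.

1389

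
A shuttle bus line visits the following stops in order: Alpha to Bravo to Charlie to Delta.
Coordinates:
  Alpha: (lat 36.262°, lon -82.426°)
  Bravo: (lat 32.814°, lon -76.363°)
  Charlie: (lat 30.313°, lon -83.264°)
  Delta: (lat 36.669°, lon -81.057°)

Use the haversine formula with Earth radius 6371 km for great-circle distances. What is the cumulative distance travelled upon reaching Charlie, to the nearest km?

Leg distances:
Alpha→Bravo: 674.6 km  (cumulative 674.6 km)
Bravo→Charlie: 710.3 km  (cumulative 1384.9 km)
Cumulative distance at Charlie ≈ 1385 km.

1385 km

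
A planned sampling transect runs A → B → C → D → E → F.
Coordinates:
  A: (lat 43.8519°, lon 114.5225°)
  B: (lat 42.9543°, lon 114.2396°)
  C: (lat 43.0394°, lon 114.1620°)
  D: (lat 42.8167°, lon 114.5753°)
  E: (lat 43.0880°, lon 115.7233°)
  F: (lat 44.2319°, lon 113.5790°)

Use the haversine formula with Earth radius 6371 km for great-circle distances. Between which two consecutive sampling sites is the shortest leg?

B–C

Leg distances:
A→B: 102.4 km
B→C: 11.4 km
C→D: 41.8 km
D→E: 98.2 km
E→F: 214.3 km
The shortest leg is B–C at 11.4 km.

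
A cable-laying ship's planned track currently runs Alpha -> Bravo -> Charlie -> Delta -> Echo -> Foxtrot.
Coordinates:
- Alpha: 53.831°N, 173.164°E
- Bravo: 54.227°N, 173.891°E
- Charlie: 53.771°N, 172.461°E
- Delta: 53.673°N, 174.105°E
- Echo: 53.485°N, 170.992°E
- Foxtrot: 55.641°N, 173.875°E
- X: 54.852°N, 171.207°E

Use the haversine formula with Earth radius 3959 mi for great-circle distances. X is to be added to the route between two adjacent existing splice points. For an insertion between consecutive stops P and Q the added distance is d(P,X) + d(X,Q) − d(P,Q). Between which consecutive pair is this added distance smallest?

between Echo and Foxtrot

Added distance for inserting X between each consecutive pair:
Alpha–Bravo: 181.5 mi
Bravo–Charlie: 140.0 mi
Charlie–Delta: 165.1 mi
Delta–Echo: 109.0 mi
Echo–Foxtrot: 24.8 mi
Smallest added distance is 24.8 mi, inserting between Echo and Foxtrot.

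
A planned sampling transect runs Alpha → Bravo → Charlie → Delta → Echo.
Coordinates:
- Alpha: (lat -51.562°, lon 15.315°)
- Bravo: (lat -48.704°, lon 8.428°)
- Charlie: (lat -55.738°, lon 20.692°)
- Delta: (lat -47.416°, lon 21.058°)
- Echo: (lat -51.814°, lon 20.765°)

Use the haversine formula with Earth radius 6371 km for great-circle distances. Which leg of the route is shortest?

Delta–Echo

Leg distances:
Alpha→Bravo: 584.4 km
Bravo→Charlie: 1141.4 km
Charlie→Delta: 925.7 km
Delta→Echo: 489.5 km
The shortest leg is Delta–Echo at 489.5 km.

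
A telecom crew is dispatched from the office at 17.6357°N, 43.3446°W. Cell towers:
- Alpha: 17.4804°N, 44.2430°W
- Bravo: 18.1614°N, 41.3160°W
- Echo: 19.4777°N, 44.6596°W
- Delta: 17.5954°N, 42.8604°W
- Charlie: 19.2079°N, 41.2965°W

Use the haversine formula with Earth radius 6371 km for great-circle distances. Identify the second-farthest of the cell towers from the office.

Distance to each, sorted:
Charlie: 277.9 km
Echo: 247.3 km
Bravo: 222.5 km
Alpha: 96.8 km
Delta: 51.5 km
The second-farthest is Echo at 247.3 km.

Echo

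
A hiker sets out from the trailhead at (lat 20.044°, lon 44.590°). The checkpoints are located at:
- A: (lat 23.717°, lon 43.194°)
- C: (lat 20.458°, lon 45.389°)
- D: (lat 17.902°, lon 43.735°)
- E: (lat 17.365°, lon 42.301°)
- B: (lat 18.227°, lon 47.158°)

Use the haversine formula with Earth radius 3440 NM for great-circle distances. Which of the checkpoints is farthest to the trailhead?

Distances from the trailhead ((lat 20.044°, lon 44.590°)):
A: 233.8 NM
E: 206.9 NM
B: 182.0 NM
D: 137.5 NM
C: 51.4 NM
The farthest is A at 233.8 NM.

A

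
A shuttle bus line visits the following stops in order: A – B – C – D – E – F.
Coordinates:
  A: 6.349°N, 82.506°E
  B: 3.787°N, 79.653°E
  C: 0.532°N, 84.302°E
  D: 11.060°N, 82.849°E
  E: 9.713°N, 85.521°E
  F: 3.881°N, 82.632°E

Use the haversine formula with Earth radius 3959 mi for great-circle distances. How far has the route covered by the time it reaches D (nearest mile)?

1391 mi

Leg distances:
A→B: 264.4 mi  (cumulative 264.4 mi)
B→C: 391.9 mi  (cumulative 656.3 mi)
C→D: 734.3 mi  (cumulative 1390.6 mi)
Cumulative distance at D ≈ 1391 mi.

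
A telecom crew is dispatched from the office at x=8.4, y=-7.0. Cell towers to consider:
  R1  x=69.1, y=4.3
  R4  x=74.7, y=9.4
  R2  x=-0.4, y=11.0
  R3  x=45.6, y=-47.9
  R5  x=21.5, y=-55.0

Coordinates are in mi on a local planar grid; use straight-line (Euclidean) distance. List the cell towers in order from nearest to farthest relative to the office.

R2, R5, R3, R1, R4

Distances from the office:
R2 x=-0.4, y=11.0: 20.0 mi
R5 x=21.5, y=-55.0: 49.8 mi
R3 x=45.6, y=-47.9: 55.3 mi
R1 x=69.1, y=4.3: 61.7 mi
R4 x=74.7, y=9.4: 68.3 mi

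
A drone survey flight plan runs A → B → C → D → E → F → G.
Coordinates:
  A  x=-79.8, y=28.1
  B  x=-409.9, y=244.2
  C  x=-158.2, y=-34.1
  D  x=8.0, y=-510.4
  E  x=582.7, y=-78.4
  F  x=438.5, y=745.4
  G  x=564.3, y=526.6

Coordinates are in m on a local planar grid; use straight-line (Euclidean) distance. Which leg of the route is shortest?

F–G

Leg distances:
A→B: 394.5 m
B→C: 375.2 m
C→D: 504.5 m
D→E: 719.0 m
E→F: 836.3 m
F→G: 252.4 m
The shortest leg is F–G at 252.4 m.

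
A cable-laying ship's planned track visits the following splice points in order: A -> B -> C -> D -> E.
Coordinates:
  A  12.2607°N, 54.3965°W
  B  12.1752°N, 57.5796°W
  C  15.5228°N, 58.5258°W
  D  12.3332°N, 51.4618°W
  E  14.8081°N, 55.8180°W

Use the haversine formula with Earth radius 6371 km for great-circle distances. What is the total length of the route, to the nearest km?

Leg distances:
A→B: 346.1 km  (cumulative 346.1 km)
B→C: 386.0 km  (cumulative 732.1 km)
C→D: 840.7 km  (cumulative 1572.8 km)
D→E: 545.3 km  (cumulative 2118.1 km)
Total route length ≈ 2118 km.

2118 km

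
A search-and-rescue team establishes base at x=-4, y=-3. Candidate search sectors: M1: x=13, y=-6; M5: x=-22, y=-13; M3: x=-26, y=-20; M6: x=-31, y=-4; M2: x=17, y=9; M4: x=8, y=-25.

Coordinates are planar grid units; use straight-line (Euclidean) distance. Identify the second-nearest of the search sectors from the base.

Distance to each, sorted:
M1: 17.3
M5: 20.6
M2: 24.2
M4: 25.1
M6: 27.0
M3: 27.8
The second-nearest is M5 at 20.6.

M5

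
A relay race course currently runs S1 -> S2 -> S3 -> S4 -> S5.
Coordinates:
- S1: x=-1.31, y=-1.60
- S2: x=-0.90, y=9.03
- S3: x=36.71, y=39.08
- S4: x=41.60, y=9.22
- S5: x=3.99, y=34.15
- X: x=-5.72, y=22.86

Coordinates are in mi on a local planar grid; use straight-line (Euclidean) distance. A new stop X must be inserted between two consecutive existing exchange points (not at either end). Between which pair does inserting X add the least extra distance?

Added distance for inserting X between each consecutive pair:
S1–S2: 28.9 mi
S2–S3: 11.9 mi
S3–S4: 64.4 mi
S4–S5: 19.0 mi
Smallest added distance is 11.9 mi, inserting between S2 and S3.

between S2 and S3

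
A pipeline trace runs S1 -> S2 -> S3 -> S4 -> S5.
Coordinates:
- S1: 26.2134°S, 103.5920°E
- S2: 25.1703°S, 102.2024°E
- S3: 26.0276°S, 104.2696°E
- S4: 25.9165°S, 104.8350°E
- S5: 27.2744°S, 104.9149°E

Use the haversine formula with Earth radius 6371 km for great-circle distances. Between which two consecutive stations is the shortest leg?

S3–S4

Leg distances:
S1→S2: 181.2 km
S2→S3: 228.2 km
S3→S4: 57.9 km
S4→S5: 151.2 km
The shortest leg is S3–S4 at 57.9 km.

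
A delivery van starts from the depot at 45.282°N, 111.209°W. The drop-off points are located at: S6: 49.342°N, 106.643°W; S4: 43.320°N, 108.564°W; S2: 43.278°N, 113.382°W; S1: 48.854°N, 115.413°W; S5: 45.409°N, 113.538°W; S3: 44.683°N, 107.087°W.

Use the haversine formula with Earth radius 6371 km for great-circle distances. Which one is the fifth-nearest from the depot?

S1

Distances from the depot (45.282°N, 111.209°W):
S5: 182.6 km
S2: 282.1 km
S4: 303.1 km
S3: 330.9 km
S1: 508.9 km
S6: 567.5 km
The fifth-nearest is S1 at 508.9 km.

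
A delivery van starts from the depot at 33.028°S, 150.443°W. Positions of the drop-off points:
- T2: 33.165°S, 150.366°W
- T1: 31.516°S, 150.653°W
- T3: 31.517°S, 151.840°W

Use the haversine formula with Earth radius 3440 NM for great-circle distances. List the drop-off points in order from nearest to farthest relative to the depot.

Distances from the depot:
T2 33.165°S, 150.366°W: 9.1 NM
T1 31.516°S, 150.653°W: 91.4 NM
T3 31.517°S, 151.840°W: 115.1 NM

T2, T1, T3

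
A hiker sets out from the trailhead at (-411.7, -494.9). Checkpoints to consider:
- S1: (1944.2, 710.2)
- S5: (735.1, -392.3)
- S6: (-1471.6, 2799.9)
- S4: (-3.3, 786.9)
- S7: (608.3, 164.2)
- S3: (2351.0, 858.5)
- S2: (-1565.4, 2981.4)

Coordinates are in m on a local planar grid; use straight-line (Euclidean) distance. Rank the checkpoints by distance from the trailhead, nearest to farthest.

S5, S7, S4, S1, S3, S6, S2

Distance from the trailhead at (-411.7, -494.9) to each:
S5 (735.1, -392.3): 1151.4 m
S7 (608.3, 164.2): 1214.4 m
S4 (-3.3, 786.9): 1345.3 m
S1 (1944.2, 710.2): 2646.2 m
S3 (2351.0, 858.5): 3076.4 m
S6 (-1471.6, 2799.9): 3461.1 m
S2 (-1565.4, 2981.4): 3662.7 m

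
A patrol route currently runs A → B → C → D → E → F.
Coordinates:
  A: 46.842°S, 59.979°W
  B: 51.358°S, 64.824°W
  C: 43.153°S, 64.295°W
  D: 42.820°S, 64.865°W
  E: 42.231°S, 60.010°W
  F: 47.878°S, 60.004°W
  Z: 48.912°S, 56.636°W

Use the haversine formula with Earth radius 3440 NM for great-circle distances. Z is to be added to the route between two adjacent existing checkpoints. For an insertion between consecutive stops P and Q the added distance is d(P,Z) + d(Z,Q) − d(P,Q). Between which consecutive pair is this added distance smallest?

between A and B

Added distance for inserting Z between each consecutive pair:
A–B: 199.4 NM
B–C: 324.4 NM
C–D: 939.7 NM
D–E: 709.2 NM
E–F: 234.2 NM
Smallest added distance is 199.4 NM, inserting between A and B.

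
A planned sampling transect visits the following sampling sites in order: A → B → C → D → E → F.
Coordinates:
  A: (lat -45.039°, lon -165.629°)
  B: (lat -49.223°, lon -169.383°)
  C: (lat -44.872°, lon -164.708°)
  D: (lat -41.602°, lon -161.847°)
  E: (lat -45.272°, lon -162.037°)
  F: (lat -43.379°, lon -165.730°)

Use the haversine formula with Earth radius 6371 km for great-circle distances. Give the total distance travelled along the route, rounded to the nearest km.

Leg distances:
A→B: 544.9 km  (cumulative 544.9 km)
B→C: 599.4 km  (cumulative 1144.3 km)
C→D: 431.1 km  (cumulative 1575.4 km)
D→E: 408.4 km  (cumulative 1983.8 km)
E→F: 361.3 km  (cumulative 2345.1 km)
Total route length ≈ 2345 km.

2345 km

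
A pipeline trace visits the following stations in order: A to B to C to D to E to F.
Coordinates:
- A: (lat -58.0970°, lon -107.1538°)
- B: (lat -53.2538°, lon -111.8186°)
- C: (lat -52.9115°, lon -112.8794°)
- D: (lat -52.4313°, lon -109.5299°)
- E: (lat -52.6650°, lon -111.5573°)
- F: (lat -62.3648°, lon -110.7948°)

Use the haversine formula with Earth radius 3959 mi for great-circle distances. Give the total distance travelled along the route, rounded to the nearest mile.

Leg distances:
A→B: 380.6 mi  (cumulative 380.6 mi)
B→C: 50.0 mi  (cumulative 430.6 mi)
C→D: 144.2 mi  (cumulative 574.8 mi)
D→E: 86.7 mi  (cumulative 661.5 mi)
E→F: 670.8 mi  (cumulative 1332.3 mi)
Total route length ≈ 1332 mi.

1332 mi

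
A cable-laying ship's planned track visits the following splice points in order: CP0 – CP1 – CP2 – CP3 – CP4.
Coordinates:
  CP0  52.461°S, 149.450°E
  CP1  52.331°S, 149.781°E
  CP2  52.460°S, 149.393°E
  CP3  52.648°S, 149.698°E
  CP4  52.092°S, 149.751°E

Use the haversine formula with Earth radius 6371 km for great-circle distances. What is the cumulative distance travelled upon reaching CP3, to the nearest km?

Leg distances:
CP0→CP1: 26.7 km  (cumulative 26.7 km)
CP1→CP2: 30.0 km  (cumulative 56.7 km)
CP2→CP3: 29.4 km  (cumulative 86.1 km)
Cumulative distance at CP3 ≈ 86 km.

86 km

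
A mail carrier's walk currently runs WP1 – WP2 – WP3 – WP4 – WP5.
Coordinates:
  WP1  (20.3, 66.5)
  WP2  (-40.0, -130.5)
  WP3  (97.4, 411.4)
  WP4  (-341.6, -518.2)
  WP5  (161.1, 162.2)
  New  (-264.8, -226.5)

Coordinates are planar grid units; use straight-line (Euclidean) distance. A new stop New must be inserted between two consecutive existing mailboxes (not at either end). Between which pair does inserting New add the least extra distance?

Added distance for inserting New between each consecutive pair:
WP1–WP2: 447.2
WP2–WP3: 418.9
WP3–WP4: 7.2
WP4–WP5: 32.3
Smallest added distance is 7.2, inserting between WP3 and WP4.

between WP3 and WP4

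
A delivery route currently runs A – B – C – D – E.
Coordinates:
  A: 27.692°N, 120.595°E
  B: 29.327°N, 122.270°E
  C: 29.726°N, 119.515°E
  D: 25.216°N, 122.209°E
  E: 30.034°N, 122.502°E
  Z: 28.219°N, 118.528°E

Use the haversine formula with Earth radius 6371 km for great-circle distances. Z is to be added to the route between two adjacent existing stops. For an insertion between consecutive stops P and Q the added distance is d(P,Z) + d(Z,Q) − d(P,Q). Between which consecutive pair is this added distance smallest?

Added distance for inserting Z between each consecutive pair:
A–B: 351.6 km
B–C: 307.9 km
C–D: 120.7 km
D–E: 394.1 km
Smallest added distance is 120.7 km, inserting between C and D.

between C and D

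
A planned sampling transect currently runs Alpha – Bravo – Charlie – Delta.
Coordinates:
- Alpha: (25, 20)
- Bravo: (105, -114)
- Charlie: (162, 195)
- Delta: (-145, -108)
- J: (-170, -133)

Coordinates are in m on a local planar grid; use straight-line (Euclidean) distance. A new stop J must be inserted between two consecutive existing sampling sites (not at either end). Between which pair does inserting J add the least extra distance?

between Charlie and Delta

Added distance for inserting J between each consecutive pair:
Alpha–Bravo: 367.5 m
Bravo–Charlie: 428.1 m
Charlie–Delta: 70.7 m
Smallest added distance is 70.7 m, inserting between Charlie and Delta.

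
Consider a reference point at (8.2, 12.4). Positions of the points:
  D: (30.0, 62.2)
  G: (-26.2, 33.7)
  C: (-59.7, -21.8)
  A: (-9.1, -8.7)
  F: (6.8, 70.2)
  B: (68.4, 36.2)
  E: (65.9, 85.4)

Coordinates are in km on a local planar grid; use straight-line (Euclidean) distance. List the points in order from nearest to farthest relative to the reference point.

A, G, D, F, B, C, E

Computing each straight-line distance from (8.2, 12.4):
A (-9.1, -8.7): 27.3 km
G (-26.2, 33.7): 40.5 km
D (30.0, 62.2): 54.4 km
F (6.8, 70.2): 57.8 km
B (68.4, 36.2): 64.7 km
C (-59.7, -21.8): 76.0 km
E (65.9, 85.4): 93.0 km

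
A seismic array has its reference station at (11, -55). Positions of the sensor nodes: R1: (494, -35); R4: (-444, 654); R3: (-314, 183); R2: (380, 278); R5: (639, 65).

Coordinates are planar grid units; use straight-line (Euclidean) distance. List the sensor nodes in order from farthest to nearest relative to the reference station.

R4, R5, R2, R1, R3

Computing each straight-line distance from (11, -55):
R4 (-444, 654): 842.4
R5 (639, 65): 639.4
R2 (380, 278): 497.0
R1 (494, -35): 483.4
R3 (-314, 183): 402.8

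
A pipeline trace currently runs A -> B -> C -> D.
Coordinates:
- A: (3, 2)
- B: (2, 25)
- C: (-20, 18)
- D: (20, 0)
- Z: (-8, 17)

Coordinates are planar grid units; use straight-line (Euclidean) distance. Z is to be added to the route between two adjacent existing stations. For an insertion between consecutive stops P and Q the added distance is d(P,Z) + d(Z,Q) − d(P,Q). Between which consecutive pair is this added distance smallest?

between C and D

Added distance for inserting Z between each consecutive pair:
A–B: 8.4
B–C: 1.8
C–D: 0.9
Smallest added distance is 0.9, inserting between C and D.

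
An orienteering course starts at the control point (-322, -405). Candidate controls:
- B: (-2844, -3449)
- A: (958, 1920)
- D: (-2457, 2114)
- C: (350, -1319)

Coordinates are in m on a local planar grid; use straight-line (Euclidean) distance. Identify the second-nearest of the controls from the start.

A

Distances from the start ((-322, -405)):
C: 1134.5 m
A: 2654.1 m
D: 3302.1 m
B: 3953.0 m
The second-nearest is A at 2654.1 m.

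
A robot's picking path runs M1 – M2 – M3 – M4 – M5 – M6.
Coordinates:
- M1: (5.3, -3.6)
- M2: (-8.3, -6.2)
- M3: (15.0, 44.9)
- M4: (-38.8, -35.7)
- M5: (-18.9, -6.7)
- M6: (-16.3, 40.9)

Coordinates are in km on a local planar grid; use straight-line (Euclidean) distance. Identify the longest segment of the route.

Leg distances:
M1→M2: 13.8 km
M2→M3: 56.2 km
M3→M4: 96.9 km
M4→M5: 35.2 km
M5→M6: 47.7 km
The longest leg is M3–M4 at 96.9 km.

M3–M4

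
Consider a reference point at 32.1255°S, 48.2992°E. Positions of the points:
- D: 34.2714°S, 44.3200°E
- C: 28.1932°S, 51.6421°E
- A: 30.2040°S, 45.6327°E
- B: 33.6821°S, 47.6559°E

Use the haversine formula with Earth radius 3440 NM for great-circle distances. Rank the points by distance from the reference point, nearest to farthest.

Distance from the reference point at 32.1255°S, 48.2992°E to each:
B 33.6821°S, 47.6559°E: 98.9 NM
A 30.2040°S, 45.6327°E: 179.1 NM
D 34.2714°S, 44.3200°E: 237.8 NM
C 28.1932°S, 51.6421°E: 293.0 NM

B, A, D, C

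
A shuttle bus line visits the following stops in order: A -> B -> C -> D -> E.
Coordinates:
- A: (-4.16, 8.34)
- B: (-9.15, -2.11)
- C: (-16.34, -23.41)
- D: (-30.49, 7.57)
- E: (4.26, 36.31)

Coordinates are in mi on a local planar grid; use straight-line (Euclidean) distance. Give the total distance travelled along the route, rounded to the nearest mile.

Leg distances:
A→B: 11.6 mi  (cumulative 11.6 mi)
B→C: 22.5 mi  (cumulative 34.1 mi)
C→D: 34.1 mi  (cumulative 68.1 mi)
D→E: 45.1 mi  (cumulative 113.2 mi)
Total route length ≈ 113 mi.

113 mi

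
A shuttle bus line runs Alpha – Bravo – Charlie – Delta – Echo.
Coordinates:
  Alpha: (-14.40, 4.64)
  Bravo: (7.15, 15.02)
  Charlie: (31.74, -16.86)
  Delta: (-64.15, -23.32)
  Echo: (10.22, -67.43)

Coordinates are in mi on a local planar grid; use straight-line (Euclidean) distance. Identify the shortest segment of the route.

Alpha–Bravo

Leg distances:
Alpha→Bravo: 23.9 mi
Bravo→Charlie: 40.3 mi
Charlie→Delta: 96.1 mi
Delta→Echo: 86.5 mi
The shortest leg is Alpha–Bravo at 23.9 mi.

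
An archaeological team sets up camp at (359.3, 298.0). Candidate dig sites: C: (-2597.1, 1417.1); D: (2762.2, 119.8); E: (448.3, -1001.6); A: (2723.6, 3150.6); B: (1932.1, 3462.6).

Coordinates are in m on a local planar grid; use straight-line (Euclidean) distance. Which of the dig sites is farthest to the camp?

A

Distances from the camp ((359.3, 298.0)):
A: 3705.0 m
B: 3533.9 m
C: 3161.1 m
D: 2409.5 m
E: 1302.6 m
The farthest is A at 3705.0 m.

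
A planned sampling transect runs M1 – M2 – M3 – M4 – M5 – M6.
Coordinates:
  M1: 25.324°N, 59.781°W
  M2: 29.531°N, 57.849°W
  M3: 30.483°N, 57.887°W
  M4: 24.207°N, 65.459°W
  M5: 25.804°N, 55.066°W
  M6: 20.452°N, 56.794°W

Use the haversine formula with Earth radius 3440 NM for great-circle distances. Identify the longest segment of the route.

M4–M5

Leg distances:
M1→M2: 272.7 NM
M2→M3: 57.2 NM
M3→M4: 552.0 NM
M4→M5: 573.4 NM
M5→M6: 335.2 NM
The longest leg is M4–M5 at 573.4 NM.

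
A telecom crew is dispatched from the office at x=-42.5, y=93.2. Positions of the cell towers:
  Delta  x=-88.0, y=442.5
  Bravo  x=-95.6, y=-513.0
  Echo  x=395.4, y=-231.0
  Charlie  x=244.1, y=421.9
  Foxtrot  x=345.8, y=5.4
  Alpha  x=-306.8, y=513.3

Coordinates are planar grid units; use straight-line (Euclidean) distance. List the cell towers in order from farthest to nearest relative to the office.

Computing each straight-line distance from x=-42.5, y=93.2:
Bravo x=-95.6, y=-513.0: 608.5
Echo x=395.4, y=-231.0: 544.9
Alpha x=-306.8, y=513.3: 496.3
Charlie x=244.1, y=421.9: 436.1
Foxtrot x=345.8, y=5.4: 398.1
Delta x=-88.0, y=442.5: 352.3

Bravo, Echo, Alpha, Charlie, Foxtrot, Delta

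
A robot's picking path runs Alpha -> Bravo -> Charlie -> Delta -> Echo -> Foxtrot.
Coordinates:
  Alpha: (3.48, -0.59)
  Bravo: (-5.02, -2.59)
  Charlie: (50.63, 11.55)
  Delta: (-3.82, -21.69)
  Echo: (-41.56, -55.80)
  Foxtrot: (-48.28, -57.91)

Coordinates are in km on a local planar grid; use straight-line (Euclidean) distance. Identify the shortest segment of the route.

Leg distances:
Alpha→Bravo: 8.7 km
Bravo→Charlie: 57.4 km
Charlie→Delta: 63.8 km
Delta→Echo: 50.9 km
Echo→Foxtrot: 7.0 km
The shortest leg is Echo–Foxtrot at 7.0 km.

Echo–Foxtrot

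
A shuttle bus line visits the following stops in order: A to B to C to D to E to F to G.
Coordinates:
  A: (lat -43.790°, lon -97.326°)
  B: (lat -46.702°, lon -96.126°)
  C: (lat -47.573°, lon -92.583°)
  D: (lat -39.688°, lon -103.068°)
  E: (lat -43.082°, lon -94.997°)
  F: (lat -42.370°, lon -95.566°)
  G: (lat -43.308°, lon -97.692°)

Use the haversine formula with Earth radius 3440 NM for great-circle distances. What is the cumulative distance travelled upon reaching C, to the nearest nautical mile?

Leg distances:
A→B: 182.0 NM  (cumulative 182.0 NM)
B→C: 153.8 NM  (cumulative 335.9 NM)
Cumulative distance at C ≈ 336 NM.

336 NM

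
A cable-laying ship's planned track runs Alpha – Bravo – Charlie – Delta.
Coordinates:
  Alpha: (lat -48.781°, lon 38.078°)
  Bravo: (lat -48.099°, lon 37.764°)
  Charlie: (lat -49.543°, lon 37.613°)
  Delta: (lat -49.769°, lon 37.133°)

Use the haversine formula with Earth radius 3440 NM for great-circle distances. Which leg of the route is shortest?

Charlie–Delta

Leg distances:
Alpha→Bravo: 42.8 NM
Bravo→Charlie: 86.9 NM
Charlie→Delta: 23.1 NM
The shortest leg is Charlie–Delta at 23.1 NM.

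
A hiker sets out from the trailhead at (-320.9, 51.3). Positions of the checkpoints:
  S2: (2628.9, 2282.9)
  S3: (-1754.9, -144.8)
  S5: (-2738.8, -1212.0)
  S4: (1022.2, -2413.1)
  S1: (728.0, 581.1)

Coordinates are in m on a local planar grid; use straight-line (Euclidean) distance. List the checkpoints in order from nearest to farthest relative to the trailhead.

Computing each straight-line distance from (-320.9, 51.3):
S1 (728.0, 581.1): 1175.1 m
S3 (-1754.9, -144.8): 1447.3 m
S5 (-2738.8, -1212.0): 2728.0 m
S4 (1022.2, -2413.1): 2806.6 m
S2 (2628.9, 2282.9): 3698.8 m

S1, S3, S5, S4, S2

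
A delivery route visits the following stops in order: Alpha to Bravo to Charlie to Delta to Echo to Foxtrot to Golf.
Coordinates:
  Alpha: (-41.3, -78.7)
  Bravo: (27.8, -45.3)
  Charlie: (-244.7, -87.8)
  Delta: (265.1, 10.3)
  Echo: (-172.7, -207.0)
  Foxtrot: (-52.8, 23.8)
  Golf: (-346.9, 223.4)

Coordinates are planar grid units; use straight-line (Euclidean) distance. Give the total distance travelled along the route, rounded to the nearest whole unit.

1976

Leg distances:
Alpha→Bravo: 76.7  (cumulative 76.7)
Bravo→Charlie: 275.8  (cumulative 352.5)
Charlie→Delta: 519.2  (cumulative 871.7)
Delta→Echo: 488.8  (cumulative 1360.5)
Echo→Foxtrot: 260.1  (cumulative 1620.5)
Foxtrot→Golf: 355.4  (cumulative 1976.0)
Total route length ≈ 1976.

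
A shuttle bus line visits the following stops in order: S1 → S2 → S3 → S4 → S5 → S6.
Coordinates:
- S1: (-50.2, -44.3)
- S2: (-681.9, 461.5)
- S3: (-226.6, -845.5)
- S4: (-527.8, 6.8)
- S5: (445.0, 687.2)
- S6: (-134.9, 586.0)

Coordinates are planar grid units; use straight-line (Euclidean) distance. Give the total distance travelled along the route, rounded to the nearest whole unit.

Leg distances:
S1→S2: 809.2  (cumulative 809.2)
S2→S3: 1384.0  (cumulative 2193.3)
S3→S4: 904.0  (cumulative 3097.2)
S4→S5: 1187.1  (cumulative 4284.4)
S5→S6: 588.7  (cumulative 4873.0)
Total route length ≈ 4873.

4873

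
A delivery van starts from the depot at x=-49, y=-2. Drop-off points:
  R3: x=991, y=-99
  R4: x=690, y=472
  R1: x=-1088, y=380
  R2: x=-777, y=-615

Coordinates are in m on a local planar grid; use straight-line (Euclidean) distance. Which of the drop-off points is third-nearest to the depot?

Distance to each, sorted:
R4: 878.0 m
R2: 951.7 m
R3: 1044.5 m
R1: 1107.0 m
The third-nearest is R3 at 1044.5 m.

R3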